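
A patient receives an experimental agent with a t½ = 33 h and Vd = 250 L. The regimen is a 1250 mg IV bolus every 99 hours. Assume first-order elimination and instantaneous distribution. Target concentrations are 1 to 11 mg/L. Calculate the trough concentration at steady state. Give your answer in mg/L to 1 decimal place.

τ = 99 h = 3 half-lives, so f = (1/2)^3 = 0.125.
At steady state, R = 1/(1 − 0.125) = 8/7.
Single-dose peak C₀ = D/Vd = 1250/250 = 5 mg/L.
Steady-state peak Cmax,ss = C₀·R = 5 × 8/7 ≈ 5.714 mg/L.
Steady-state trough Cmin,ss = Cmax,ss·f ≈ 5.714 × 0.125 ≈ 0.714 mg/L.
Trough 0.7 mg/L vs MEC 1 mg/L: subtherapeutic.

0.7 mg/L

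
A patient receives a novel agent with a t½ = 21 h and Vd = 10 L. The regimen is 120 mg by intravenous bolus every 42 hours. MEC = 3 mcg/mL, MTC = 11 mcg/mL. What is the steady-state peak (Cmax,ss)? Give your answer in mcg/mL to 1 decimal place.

The dosing interval is 2 half-lives, so f = 2^(−2) = 0.25.
Accumulation ratio R = 1/(1 − f) = 1/0.75 = 4/3.
Single-dose peak C₀ = D/Vd = 120/10 = 12 mcg/mL.
Steady-state peak Cmax,ss = C₀·R = 12 × 4/3 ≈ 16.000 mcg/mL.
Peak 16.0 mcg/mL vs MTC 11 mcg/mL: exceeds toxic threshold.

16.0 mcg/mL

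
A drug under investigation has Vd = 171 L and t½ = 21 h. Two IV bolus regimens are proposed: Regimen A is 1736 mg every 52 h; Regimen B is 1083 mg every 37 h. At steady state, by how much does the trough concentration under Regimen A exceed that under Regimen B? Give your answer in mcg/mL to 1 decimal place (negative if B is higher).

Regimen A: f = (1/2)^(52/21) ≈ 0.1797; Cmin,ss = (1736/171)·f/(1−f) ≈ 2.224 mcg/mL.
Regimen B: f = (1/2)^(37/21) ≈ 0.2949; Cmin,ss = (1083/171)·f/(1−f) ≈ 2.649 mcg/mL.
Difference ≈ 2.224 − 2.649 ≈ -0.425 mcg/mL.

-0.4 mcg/mL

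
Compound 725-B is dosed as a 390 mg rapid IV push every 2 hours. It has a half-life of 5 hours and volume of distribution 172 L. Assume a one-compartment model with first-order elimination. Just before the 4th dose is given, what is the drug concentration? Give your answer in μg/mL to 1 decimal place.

f = (1/2)^(τ/t½) = (1/2)^(2/5) ≈ 0.7579.
C₀ = D/Vd = 390/172 ≈ 2.267 μg/mL.
Before the 4th dose, 3 doses have been given. Superposition: Cmin = C₀·(f + f² + … + f^3).
≈ 2.267 × (0.7579 + 0.5744 + 0.4353) ≈ 2.267 × 1.7676 ≈ 4.007 μg/mL.

4.0 μg/mL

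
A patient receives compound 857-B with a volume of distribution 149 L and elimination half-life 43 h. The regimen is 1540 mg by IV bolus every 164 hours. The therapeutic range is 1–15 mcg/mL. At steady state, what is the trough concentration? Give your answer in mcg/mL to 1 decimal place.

τ/t½ = 164/43 ≈ 3.814, so fraction remaining f = (1/2)^(164/43) ≈ 0.0711.
Accumulation ratio R = 1/(1 − f) ≈ 1/0.9289 ≈ 1.0765.
Each bolus raises the concentration by D/Vd = 1540/149 ≈ 10.336 mcg/mL.
Steady-state peak Cmax,ss = C₀·R ≈ 10.336 × 1.0765 ≈ 11.127 mcg/mL.
One interval later, Cmin,ss = Cmax,ss·e^(−kτ) ≈ 11.127 × 0.0711 ≈ 0.791 mcg/mL.
Trough 0.8 mcg/mL vs MEC 1 mcg/mL: subtherapeutic.

0.8 mcg/mL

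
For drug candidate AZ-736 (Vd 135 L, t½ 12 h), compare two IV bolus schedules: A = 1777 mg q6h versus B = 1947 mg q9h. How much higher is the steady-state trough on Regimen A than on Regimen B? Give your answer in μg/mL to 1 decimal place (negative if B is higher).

10.6 μg/mL

Regimen A: f = (1/2)^(6/12) ≈ 0.7071; Cmin,ss = (1777/135)·f/(1−f) ≈ 31.777 μg/mL.
Regimen B: f = (1/2)^(9/12) ≈ 0.5946; Cmin,ss = (1947/135)·f/(1−f) ≈ 21.153 μg/mL.
Difference ≈ 31.777 − 21.153 ≈ 10.624 μg/mL.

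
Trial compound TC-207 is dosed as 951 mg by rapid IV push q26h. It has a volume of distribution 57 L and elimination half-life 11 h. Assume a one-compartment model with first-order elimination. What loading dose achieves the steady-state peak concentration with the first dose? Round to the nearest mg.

f = (1/2)^(26/11) ≈ 0.194301; accumulation ratio R = 1/(1−f) ≈ 1.24116.
Loading dose to hit Cmax,ss on first dose: D_load = D_maint·R ≈ 951 × 1.24116 ≈ 1180.34 mg.

1180 mg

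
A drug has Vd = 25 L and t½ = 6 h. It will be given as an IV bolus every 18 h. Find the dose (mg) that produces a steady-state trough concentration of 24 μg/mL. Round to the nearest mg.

τ/t½ = 18/6 ≈ 3, so f = (1/2)^(18/6) ≈ 0.125000.
Cmin,ss = (D/Vd)·f/(1−f), so D = Cmin,ss·Vd·(1−f)/f.
D = 24 × 25 × (1−f)/f ≈ 24 × 25 × 7.00000 ≈ 4200.00 mg.

4200 mg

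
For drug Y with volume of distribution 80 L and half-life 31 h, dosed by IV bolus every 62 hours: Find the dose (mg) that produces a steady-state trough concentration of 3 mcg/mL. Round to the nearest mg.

720 mg

τ/t½ = 62/31 ≈ 2, so f = (1/2)^(62/31) ≈ 0.250000.
Cmin,ss = (D/Vd)·f/(1−f), so D = Cmin,ss·Vd·(1−f)/f.
D = 3 × 80 × (1−f)/f ≈ 3 × 80 × 3.00000 ≈ 720.00 mg.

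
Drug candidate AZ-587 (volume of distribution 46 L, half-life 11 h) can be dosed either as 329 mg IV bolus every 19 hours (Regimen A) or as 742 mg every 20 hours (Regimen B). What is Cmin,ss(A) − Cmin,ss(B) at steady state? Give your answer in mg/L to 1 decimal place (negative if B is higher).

Regimen A: f = (1/2)^(19/11) ≈ 0.3020; Cmin,ss = (329/46)·f/(1−f) ≈ 3.094 mg/L.
Regimen B: f = (1/2)^(20/11) ≈ 0.2836; Cmin,ss = (742/46)·f/(1−f) ≈ 6.386 mg/L.
Difference ≈ 3.094 − 6.386 ≈ -3.292 mg/L.

-3.3 mg/L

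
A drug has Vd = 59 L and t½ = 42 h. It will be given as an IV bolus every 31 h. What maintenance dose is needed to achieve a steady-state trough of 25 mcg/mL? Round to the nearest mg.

τ/t½ = 31/42 ≈ 0.7381, so f = (1/2)^(31/42) ≈ 0.599530.
Cmin,ss = (D/Vd)·f/(1−f), so D = Cmin,ss·Vd·(1−f)/f.
D = 25 × 59 × (1−f)/f ≈ 25 × 59 × 0.66797 ≈ 985.26 mg.

985 mg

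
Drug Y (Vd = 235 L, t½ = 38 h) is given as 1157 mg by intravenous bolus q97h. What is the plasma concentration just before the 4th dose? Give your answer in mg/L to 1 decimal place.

1.0 mg/L

f = (1/2)^(τ/t½) = (1/2)^(97/38) ≈ 0.1704.
C₀ = D/Vd = 1157/235 ≈ 4.923 mg/L.
Before the 4th dose, 3 doses have been given. Superposition: Cmin = C₀·(f + f² + … + f^3).
≈ 4.923 × (0.1704 + 0.0290 + 0.0049) ≈ 4.923 × 0.2043 ≈ 1.006 mg/L.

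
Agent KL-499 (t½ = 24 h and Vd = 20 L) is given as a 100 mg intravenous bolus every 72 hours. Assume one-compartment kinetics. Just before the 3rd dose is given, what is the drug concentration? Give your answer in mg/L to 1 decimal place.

f = (1/2)^(τ/t½) = (1/2)^(72/24) ≈ 0.1250.
C₀ = D/Vd = 100/20 ≈ 5.000 mg/L.
Before the 3rd dose, 2 doses have been given. Superposition: Cmin = C₀·(f + f²).
≈ 5.000 × (0.1250 + 0.0156) ≈ 5.000 × 0.1406 ≈ 0.703 mg/L.

0.7 mg/L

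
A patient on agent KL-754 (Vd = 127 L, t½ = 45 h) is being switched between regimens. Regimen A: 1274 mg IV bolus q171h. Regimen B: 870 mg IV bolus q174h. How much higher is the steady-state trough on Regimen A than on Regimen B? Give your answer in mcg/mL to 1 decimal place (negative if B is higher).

Regimen A: f = (1/2)^(171/45) ≈ 0.0718; Cmin,ss = (1274/127)·f/(1−f) ≈ 0.776 mcg/mL.
Regimen B: f = (1/2)^(174/45) ≈ 0.0686; Cmin,ss = (870/127)·f/(1−f) ≈ 0.505 mcg/mL.
Difference ≈ 0.776 − 0.505 ≈ 0.271 mcg/mL.

0.3 mcg/mL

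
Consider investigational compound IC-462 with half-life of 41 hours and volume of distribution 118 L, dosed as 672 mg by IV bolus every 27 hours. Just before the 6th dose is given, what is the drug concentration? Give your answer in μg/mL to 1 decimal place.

8.8 μg/mL

f = (1/2)^(τ/t½) = (1/2)^(27/41) ≈ 0.6335.
C₀ = D/Vd = 672/118 ≈ 5.695 μg/mL.
Before the 6th dose, 5 doses have been given. Superposition: Cmin = C₀·(f + f² + … + f^5).
≈ 5.695 × (0.6335 + 0.4013 + 0.2542 + 0.1611 + 0.1020) ≈ 5.695 × 1.5521 ≈ 8.839 μg/mL.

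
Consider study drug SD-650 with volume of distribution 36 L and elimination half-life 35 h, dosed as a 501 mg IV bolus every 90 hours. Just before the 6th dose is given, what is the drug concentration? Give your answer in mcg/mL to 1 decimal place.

2.8 mcg/mL

f = (1/2)^(τ/t½) = (1/2)^(90/35) ≈ 0.1682.
C₀ = D/Vd = 501/36 ≈ 13.917 mcg/mL.
Before the 6th dose, 5 doses have been given. Superposition: Cmin = C₀·(f + f² + … + f^5).
≈ 13.917 × (0.1682 + 0.0283 + 0.0048 + 0.0008 + 0.0001) ≈ 13.917 × 0.2022 ≈ 2.814 mcg/mL.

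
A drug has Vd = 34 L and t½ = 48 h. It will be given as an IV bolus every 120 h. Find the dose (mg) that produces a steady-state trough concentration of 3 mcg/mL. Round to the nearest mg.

475 mg

τ/t½ = 120/48 ≈ 2.5, so f = (1/2)^(120/48) ≈ 0.176777.
Cmin,ss = (D/Vd)·f/(1−f), so D = Cmin,ss·Vd·(1−f)/f.
D = 3 × 34 × (1−f)/f ≈ 3 × 34 × 4.65684 ≈ 475.00 mg.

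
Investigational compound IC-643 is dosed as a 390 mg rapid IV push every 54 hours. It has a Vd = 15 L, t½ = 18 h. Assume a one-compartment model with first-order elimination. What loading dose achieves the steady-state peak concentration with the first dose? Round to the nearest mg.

446 mg

f = (1/2)^(54/18) ≈ 0.125000; accumulation ratio R = 1/(1−f) ≈ 1.14286.
Loading dose to hit Cmax,ss on first dose: D_load = D_maint·R ≈ 390 × 1.14286 ≈ 445.72 mg.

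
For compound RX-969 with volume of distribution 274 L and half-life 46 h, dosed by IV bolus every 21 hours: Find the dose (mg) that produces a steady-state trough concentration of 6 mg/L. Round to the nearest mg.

τ/t½ = 21/46 ≈ 0.45652, so f = (1/2)^(21/46) ≈ 0.728741.
Cmin,ss = (D/Vd)·f/(1−f), so D = Cmin,ss·Vd·(1−f)/f.
D = 6 × 274 × (1−f)/f ≈ 6 × 274 × 0.37223 ≈ 611.95 mg.

612 mg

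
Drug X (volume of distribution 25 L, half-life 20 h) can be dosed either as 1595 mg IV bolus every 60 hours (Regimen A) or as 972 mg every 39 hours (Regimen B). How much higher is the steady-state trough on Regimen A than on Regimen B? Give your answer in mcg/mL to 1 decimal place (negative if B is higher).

Regimen A: f = (1/2)^(60/20) ≈ 0.1250; Cmin,ss = (1595/25)·f/(1−f) ≈ 9.114 mcg/mL.
Regimen B: f = (1/2)^(39/20) ≈ 0.2588; Cmin,ss = (972/25)·f/(1−f) ≈ 13.575 mcg/mL.
Difference ≈ 9.114 − 13.575 ≈ -4.461 mcg/mL.

-4.5 mcg/mL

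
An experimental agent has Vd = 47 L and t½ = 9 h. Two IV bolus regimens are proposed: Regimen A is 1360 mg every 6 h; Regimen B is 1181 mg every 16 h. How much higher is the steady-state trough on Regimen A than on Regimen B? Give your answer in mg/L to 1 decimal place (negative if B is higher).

38.9 mg/L

Regimen A: f = (1/2)^(6/9) ≈ 0.6300; Cmin,ss = (1360/47)·f/(1−f) ≈ 49.270 mg/L.
Regimen B: f = (1/2)^(16/9) ≈ 0.2916; Cmin,ss = (1181/47)·f/(1−f) ≈ 10.343 mg/L.
Difference ≈ 49.270 − 10.343 ≈ 38.927 mg/L.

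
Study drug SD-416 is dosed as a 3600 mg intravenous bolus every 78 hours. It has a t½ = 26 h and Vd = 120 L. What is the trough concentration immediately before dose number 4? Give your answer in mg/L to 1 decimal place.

f = (1/2)^(τ/t½) = (1/2)^(78/26) ≈ 0.1250.
C₀ = D/Vd = 3600/120 ≈ 30.000 mg/L.
Before the 4th dose, 3 doses have been given. Superposition: Cmin = C₀·(f + f² + … + f^3).
≈ 30.000 × (0.1250 + 0.0156 + 0.0020) ≈ 30.000 × 0.1426 ≈ 4.278 mg/L.

4.3 mg/L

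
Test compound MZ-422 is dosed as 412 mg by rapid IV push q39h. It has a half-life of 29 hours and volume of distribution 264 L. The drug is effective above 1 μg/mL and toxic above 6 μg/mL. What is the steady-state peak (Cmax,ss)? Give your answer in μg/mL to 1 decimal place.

2.6 μg/mL

τ/t½ = 39/29 ≈ 1.3448, so fraction remaining f = (1/2)^(39/29) ≈ 0.3937.
Accumulation ratio R = 1/(1 − f) ≈ 1/0.6063 ≈ 1.6493.
Single-dose peak C₀ = D/Vd = 412/264 ≈ 1.561 μg/mL.
Steady-state peak Cmax,ss = C₀·R ≈ 1.561 × 1.6493 ≈ 2.575 μg/mL.
Peak 2.6 μg/mL vs MTC 6 μg/mL: below toxic threshold.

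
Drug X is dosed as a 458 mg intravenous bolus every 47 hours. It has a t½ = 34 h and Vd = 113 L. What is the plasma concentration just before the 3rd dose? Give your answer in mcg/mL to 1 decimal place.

f = (1/2)^(τ/t½) = (1/2)^(47/34) ≈ 0.3836.
C₀ = D/Vd = 458/113 ≈ 4.053 mcg/mL.
Before the 3rd dose, 2 doses have been given. Superposition: Cmin = C₀·(f + f²).
≈ 4.053 × (0.3836 + 0.1471) ≈ 4.053 × 0.5307 ≈ 2.151 mcg/mL.

2.2 mcg/mL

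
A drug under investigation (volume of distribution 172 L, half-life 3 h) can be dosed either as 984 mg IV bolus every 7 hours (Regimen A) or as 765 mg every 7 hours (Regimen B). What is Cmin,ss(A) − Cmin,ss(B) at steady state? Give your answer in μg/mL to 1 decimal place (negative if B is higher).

0.3 μg/mL

Regimen A: f = (1/2)^(7/3) ≈ 0.1984; Cmin,ss = (984/172)·f/(1−f) ≈ 1.416 μg/mL.
Regimen B: f = (1/2)^(7/3) ≈ 0.1984; Cmin,ss = (765/172)·f/(1−f) ≈ 1.101 μg/mL.
Difference ≈ 1.416 − 1.101 ≈ 0.315 μg/mL.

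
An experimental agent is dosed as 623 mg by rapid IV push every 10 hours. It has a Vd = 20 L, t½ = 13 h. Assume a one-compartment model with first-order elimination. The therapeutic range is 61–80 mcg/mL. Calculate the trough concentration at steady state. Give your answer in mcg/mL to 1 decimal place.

k = ln2/t½ = ln2/13 ≈ 0.053319 h⁻¹; fraction remaining f = e^(−kτ) = e^(−0.053319×10) ≈ 0.5867.
Single-dose peak C₀ = D/Vd = 623/20 ≈ 31.150 mcg/mL.
Steady-state trough Cmin,ss = C₀·f/(1−f) ≈ 31.150 × 0.5867/0.4133 ≈ 44.219 mcg/mL.
Trough 44.2 mcg/mL vs MEC 61 mcg/mL: subtherapeutic.

44.2 mcg/mL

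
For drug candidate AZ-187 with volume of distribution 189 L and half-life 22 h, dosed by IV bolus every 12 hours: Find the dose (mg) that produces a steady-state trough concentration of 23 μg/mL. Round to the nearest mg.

1997 mg

τ/t½ = 12/22 ≈ 0.54545, so f = (1/2)^(12/22) ≈ 0.685175.
Cmin,ss = (D/Vd)·f/(1−f), so D = Cmin,ss·Vd·(1−f)/f.
D = 23 × 189 × (1−f)/f ≈ 23 × 189 × 0.45948 ≈ 1997.36 mg.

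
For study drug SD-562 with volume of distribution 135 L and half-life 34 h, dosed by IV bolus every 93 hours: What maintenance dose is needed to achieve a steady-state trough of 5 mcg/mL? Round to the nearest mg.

3820 mg

τ/t½ = 93/34 ≈ 2.7353, so f = (1/2)^(93/34) ≈ 0.150174.
Cmin,ss = (D/Vd)·f/(1−f), so D = Cmin,ss·Vd·(1−f)/f.
D = 5 × 135 × (1−f)/f ≈ 5 × 135 × 5.65894 ≈ 3819.78 mg.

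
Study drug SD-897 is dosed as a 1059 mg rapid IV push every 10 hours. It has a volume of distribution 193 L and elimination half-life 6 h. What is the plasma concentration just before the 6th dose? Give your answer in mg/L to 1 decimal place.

f = (1/2)^(τ/t½) = (1/2)^(10/6) ≈ 0.3150.
C₀ = D/Vd = 1059/193 ≈ 5.487 mg/L.
Before the 6th dose, 5 doses have been given. Superposition: Cmin = C₀·(f + f² + … + f^5).
≈ 5.487 × (0.3150 + 0.0992 + 0.0313 + 0.0098 + 0.0031) ≈ 5.487 × 0.4584 ≈ 2.515 mg/L.

2.5 mg/L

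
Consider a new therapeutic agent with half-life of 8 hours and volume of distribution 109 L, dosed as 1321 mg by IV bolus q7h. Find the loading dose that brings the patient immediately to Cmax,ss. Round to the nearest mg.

2905 mg

f = (1/2)^(7/8) ≈ 0.545254; accumulation ratio R = 1/(1−f) ≈ 2.19903.
Loading dose to hit Cmax,ss on first dose: D_load = D_maint·R ≈ 1321 × 2.19903 ≈ 2904.92 mg.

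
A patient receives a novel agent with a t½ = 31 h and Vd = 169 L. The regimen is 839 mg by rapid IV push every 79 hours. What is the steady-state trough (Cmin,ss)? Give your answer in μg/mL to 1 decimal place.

1.0 μg/mL

τ/t½ = 79/31 ≈ 2.5484, so fraction remaining f = (1/2)^(79/31) ≈ 0.1709.
Accumulation ratio R = 1/(1 − f) ≈ 1/0.8291 ≈ 1.2061.
Single-dose peak C₀ = D/Vd = 839/169 ≈ 4.964 μg/mL.
Steady-state peak Cmax,ss = C₀·R ≈ 4.964 × 1.2061 ≈ 5.987 μg/mL.
One interval later, Cmin,ss = Cmax,ss·e^(−kτ) ≈ 5.987 × 0.1709 ≈ 1.023 μg/mL.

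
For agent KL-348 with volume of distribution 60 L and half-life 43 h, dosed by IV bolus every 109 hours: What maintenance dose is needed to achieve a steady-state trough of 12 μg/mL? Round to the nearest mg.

3453 mg

τ/t½ = 109/43 ≈ 2.5349, so f = (1/2)^(109/43) ≈ 0.172554.
Cmin,ss = (D/Vd)·f/(1−f), so D = Cmin,ss·Vd·(1−f)/f.
D = 12 × 60 × (1−f)/f ≈ 12 × 60 × 4.79529 ≈ 3452.61 mg.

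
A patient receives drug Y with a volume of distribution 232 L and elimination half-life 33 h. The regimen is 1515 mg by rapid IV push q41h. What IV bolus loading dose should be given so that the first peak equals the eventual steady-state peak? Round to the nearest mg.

f = (1/2)^(41/33) ≈ 0.422662; accumulation ratio R = 1/(1−f) ≈ 1.73209.
Loading dose to hit Cmax,ss on first dose: D_load = D_maint·R ≈ 1515 × 1.73209 ≈ 2624.12 mg.

2624 mg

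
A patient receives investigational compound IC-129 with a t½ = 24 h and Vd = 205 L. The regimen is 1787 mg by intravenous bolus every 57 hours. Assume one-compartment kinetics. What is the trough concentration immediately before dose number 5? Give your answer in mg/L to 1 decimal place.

f = (1/2)^(τ/t½) = (1/2)^(57/24) ≈ 0.1928.
C₀ = D/Vd = 1787/205 ≈ 8.717 mg/L.
Before the 5th dose, 4 doses have been given. Superposition: Cmin = C₀·(f + f² + … + f^4).
≈ 8.717 × (0.1928 + 0.0372 + 0.0072 + 0.0014) ≈ 8.717 × 0.2386 ≈ 2.080 mg/L.

2.1 mg/L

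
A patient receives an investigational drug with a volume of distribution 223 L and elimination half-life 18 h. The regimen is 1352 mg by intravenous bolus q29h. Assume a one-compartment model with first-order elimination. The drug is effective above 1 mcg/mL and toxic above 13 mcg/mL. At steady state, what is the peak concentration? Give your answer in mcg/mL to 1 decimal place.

τ/t½ = 29/18 ≈ 1.6111, so fraction remaining f = (1/2)^(29/18) ≈ 0.3273.
At steady state, accumulation factor R = 1/(1 − e^(−kτ)) ≈ 1.4865.
Single-dose peak C₀ = D/Vd = 1352/223 ≈ 6.063 mcg/mL.
Steady-state peak Cmax,ss = C₀·R ≈ 6.063 × 1.4865 ≈ 9.013 mcg/mL.
Peak 9.0 mcg/mL vs MTC 13 mcg/mL: below toxic threshold.

9.0 mcg/mL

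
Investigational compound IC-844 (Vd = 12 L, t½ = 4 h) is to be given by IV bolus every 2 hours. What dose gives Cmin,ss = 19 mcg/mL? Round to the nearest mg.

τ/t½ = 2/4 ≈ 0.5, so f = (1/2)^(2/4) ≈ 0.707107.
Cmin,ss = (D/Vd)·f/(1−f), so D = Cmin,ss·Vd·(1−f)/f.
D = 19 × 12 × (1−f)/f ≈ 19 × 12 × 0.41421 ≈ 94.44 mg.

94 mg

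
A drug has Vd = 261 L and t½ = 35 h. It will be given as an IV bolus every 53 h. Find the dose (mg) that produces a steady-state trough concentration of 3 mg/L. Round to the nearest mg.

τ/t½ = 53/35 ≈ 1.5143, so f = (1/2)^(53/35) ≈ 0.350070.
Cmin,ss = (D/Vd)·f/(1−f), so D = Cmin,ss·Vd·(1−f)/f.
D = 3 × 261 × (1−f)/f ≈ 3 × 261 × 1.85657 ≈ 1453.69 mg.

1454 mg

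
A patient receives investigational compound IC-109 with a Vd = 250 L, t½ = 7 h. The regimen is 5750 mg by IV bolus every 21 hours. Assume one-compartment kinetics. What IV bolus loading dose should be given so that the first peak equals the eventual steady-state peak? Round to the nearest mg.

f = (1/2)^(21/7) ≈ 0.125000; accumulation ratio R = 1/(1−f) ≈ 1.14286.
Loading dose to hit Cmax,ss on first dose: D_load = D_maint·R ≈ 5750 × 1.14286 ≈ 6571.44 mg.

6571 mg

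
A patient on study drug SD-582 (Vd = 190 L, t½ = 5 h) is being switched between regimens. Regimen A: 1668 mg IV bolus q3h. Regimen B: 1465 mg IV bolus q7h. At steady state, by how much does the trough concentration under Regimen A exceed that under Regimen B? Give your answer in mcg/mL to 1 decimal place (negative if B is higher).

Regimen A: f = (1/2)^(3/5) ≈ 0.6598; Cmin,ss = (1668/190)·f/(1−f) ≈ 17.026 mcg/mL.
Regimen B: f = (1/2)^(7/5) ≈ 0.3789; Cmin,ss = (1465/190)·f/(1−f) ≈ 4.704 mcg/mL.
Difference ≈ 17.026 − 4.704 ≈ 12.322 mcg/mL.

12.3 mcg/mL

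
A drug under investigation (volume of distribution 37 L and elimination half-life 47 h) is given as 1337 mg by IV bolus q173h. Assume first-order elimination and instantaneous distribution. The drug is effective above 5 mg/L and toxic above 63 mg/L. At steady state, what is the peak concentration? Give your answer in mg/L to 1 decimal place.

Over one 173-h interval, 173/47 ≈ 3.6809 half-lives elapse, leaving f ≈ 0.0780 of each dose.
At steady state, accumulation factor R = 1/(1 − e^(−kτ)) ≈ 1.0846.
Each bolus raises the concentration by D/Vd = 1337/37 ≈ 36.135 mg/L.
Steady-state peak Cmax,ss = C₀·R ≈ 36.135 × 1.0846 ≈ 39.192 mg/L.
Peak 39.2 mg/L vs MTC 63 mg/L: below toxic threshold.

39.2 mg/L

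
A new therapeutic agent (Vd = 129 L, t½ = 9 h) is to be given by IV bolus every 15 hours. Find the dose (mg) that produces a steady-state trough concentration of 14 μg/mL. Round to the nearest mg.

τ/t½ = 15/9 ≈ 1.6667, so f = (1/2)^(15/9) ≈ 0.314980.
Cmin,ss = (D/Vd)·f/(1−f), so D = Cmin,ss·Vd·(1−f)/f.
D = 14 × 129 × (1−f)/f ≈ 14 × 129 × 2.17480 ≈ 3927.69 mg.

3928 mg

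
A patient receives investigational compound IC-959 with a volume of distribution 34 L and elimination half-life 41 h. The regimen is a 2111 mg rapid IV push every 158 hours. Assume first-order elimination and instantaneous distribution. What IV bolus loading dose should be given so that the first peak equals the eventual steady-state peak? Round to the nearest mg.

2268 mg

f = (1/2)^(158/41) ≈ 0.069172; accumulation ratio R = 1/(1−f) ≈ 1.07431.
Loading dose to hit Cmax,ss on first dose: D_load = D_maint·R ≈ 2111 × 1.07431 ≈ 2267.87 mg.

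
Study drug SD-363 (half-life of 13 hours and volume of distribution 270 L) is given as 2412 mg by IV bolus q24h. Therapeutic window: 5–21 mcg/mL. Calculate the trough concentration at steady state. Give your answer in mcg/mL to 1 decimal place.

3.4 mcg/mL

Over one 24-h interval, 24/13 ≈ 1.8462 half-lives elapse, leaving f ≈ 0.2781 of each dose.
Accumulation ratio R = 1/(1 − f) ≈ 1/0.7219 ≈ 1.3852.
Single-dose peak C₀ = D/Vd = 2412/270 ≈ 8.933 mcg/mL.
Steady-state peak Cmax,ss = C₀·R ≈ 8.933 × 1.3852 ≈ 12.374 mcg/mL.
Steady-state trough Cmin,ss = Cmax,ss·f ≈ 12.374 × 0.2781 ≈ 3.441 mcg/mL.
Trough 3.4 mcg/mL vs MEC 5 mcg/mL: subtherapeutic.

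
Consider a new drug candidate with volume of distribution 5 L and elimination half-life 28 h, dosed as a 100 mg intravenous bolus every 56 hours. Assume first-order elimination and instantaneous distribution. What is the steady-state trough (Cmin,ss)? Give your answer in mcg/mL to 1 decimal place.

6.7 mcg/mL

The dosing interval is 2 half-lives, so f = 2^(−2) = 0.25.
At steady state, R = 1/(1 − 0.25) = 4/3.
Single-dose peak C₀ = D/Vd = 100/5 = 20 mcg/mL.
Steady-state peak Cmax,ss = C₀·R = 20 × 4/3 ≈ 26.667 mcg/mL.
Steady-state trough Cmin,ss = Cmax,ss·f ≈ 26.667 × 0.25 ≈ 6.667 mcg/mL.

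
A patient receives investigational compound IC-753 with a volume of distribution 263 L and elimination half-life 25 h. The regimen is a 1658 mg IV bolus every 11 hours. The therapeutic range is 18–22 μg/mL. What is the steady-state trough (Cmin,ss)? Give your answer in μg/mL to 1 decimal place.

Over one 11-h interval, 11/25 ≈ 0.44 half-lives elapse, leaving f ≈ 0.7371 of each dose.
At steady state, accumulation factor R = 1/(1 − e^(−kτ)) ≈ 3.8037.
Each bolus raises the concentration by D/Vd = 1658/263 ≈ 6.304 μg/mL.
Cmax,ss = C₀/(1 − f) ≈ 6.304/0.2629 ≈ 23.979 μg/mL.
Steady-state trough Cmin,ss = Cmax,ss·f ≈ 23.979 × 0.7371 ≈ 17.675 μg/mL.
Trough 17.7 μg/mL vs MEC 18 μg/mL: subtherapeutic.

17.7 μg/mL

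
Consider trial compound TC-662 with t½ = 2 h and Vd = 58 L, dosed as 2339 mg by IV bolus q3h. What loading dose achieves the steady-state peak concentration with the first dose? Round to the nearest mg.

3618 mg

f = (1/2)^(3/2) ≈ 0.353553; accumulation ratio R = 1/(1−f) ≈ 1.54692.
Loading dose to hit Cmax,ss on first dose: D_load = D_maint·R ≈ 2339 × 1.54692 ≈ 3618.25 mg.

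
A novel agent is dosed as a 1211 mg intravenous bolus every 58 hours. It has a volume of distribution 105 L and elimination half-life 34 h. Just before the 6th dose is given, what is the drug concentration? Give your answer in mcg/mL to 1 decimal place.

5.1 mcg/mL

f = (1/2)^(τ/t½) = (1/2)^(58/34) ≈ 0.3065.
C₀ = D/Vd = 1211/105 ≈ 11.533 mcg/mL.
Before the 6th dose, 5 doses have been given. Superposition: Cmin = C₀·(f + f² + … + f^5).
≈ 11.533 × (0.3065 + 0.0939 + 0.0288 + 0.0088 + 0.0027) ≈ 11.533 × 0.4407 ≈ 5.083 mcg/mL.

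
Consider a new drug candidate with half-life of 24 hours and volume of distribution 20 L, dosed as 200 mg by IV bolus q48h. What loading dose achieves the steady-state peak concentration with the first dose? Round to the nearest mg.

f = (1/2)^(48/24) ≈ 0.250000; accumulation ratio R = 1/(1−f) ≈ 1.33333.
Loading dose to hit Cmax,ss on first dose: D_load = D_maint·R ≈ 200 × 1.33333 ≈ 266.67 mg.

267 mg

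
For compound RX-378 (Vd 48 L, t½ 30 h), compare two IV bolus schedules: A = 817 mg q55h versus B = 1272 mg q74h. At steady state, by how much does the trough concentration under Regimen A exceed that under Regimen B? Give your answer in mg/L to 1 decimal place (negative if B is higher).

0.8 mg/L

Regimen A: f = (1/2)^(55/30) ≈ 0.2806; Cmin,ss = (817/48)·f/(1−f) ≈ 6.639 mg/L.
Regimen B: f = (1/2)^(74/30) ≈ 0.1809; Cmin,ss = (1272/48)·f/(1−f) ≈ 5.853 mg/L.
Difference ≈ 6.639 − 5.853 ≈ 0.786 mg/L.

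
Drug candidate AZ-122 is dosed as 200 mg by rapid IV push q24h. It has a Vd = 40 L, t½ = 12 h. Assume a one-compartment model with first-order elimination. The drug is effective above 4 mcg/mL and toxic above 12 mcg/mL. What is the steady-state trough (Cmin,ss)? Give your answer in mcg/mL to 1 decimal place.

τ = 24 h = 2 half-lives, so f = (1/2)^2 = 0.25.
At steady state, R = 1/(1 − 0.25) = 4/3.
Single-dose peak C₀ = D/Vd = 200/40 = 5 mcg/mL.
Steady-state peak Cmax,ss = C₀·R = 5 × 4/3 ≈ 6.667 mcg/mL.
Steady-state trough Cmin,ss = Cmax,ss·f ≈ 6.667 × 0.25 ≈ 1.667 mcg/mL.
Trough 1.7 mcg/mL vs MEC 4 mcg/mL: subtherapeutic.

1.7 mcg/mL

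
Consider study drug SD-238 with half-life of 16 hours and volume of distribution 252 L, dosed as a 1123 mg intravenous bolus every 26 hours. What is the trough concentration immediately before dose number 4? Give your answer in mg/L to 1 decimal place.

f = (1/2)^(τ/t½) = (1/2)^(26/16) ≈ 0.3242.
C₀ = D/Vd = 1123/252 ≈ 4.456 mg/L.
Before the 4th dose, 3 doses have been given. Superposition: Cmin = C₀·(f + f² + … + f^3).
≈ 4.456 × (0.3242 + 0.1051 + 0.0341) ≈ 4.456 × 0.4634 ≈ 2.065 mg/L.

2.1 mg/L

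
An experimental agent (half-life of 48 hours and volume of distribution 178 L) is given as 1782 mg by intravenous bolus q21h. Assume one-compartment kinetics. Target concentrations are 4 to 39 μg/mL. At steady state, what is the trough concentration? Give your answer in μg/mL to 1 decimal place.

k = ln2/t½ = ln2/48 ≈ 0.014441 h⁻¹; fraction remaining f = e^(−kτ) = e^(−0.014441×21) ≈ 0.7384.
Single-dose peak C₀ = D/Vd = 1782/178 ≈ 10.011 μg/mL.
Steady-state trough Cmin,ss = C₀·f/(1−f) ≈ 10.011 × 0.7384/0.2616 ≈ 28.257 μg/mL.
Trough 28.3 μg/mL vs MEC 4 μg/mL: adequate.

28.3 μg/mL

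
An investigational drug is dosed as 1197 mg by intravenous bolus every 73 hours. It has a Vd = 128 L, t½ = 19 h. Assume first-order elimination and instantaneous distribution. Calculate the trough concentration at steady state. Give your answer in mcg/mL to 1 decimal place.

k = ln2/t½ = ln2/19 ≈ 0.036481 h⁻¹; fraction remaining f = e^(−kτ) = e^(−0.036481×73) ≈ 0.0697.
At steady state, accumulation factor R = 1/(1 − e^(−kτ)) ≈ 1.0749.
Each bolus raises the concentration by D/Vd = 1197/128 ≈ 9.352 mcg/mL.
Cmax,ss = C₀/(1 − f) ≈ 9.352/0.9303 ≈ 10.053 mcg/mL.
One interval later, Cmin,ss = Cmax,ss·e^(−kτ) ≈ 10.053 × 0.0697 ≈ 0.701 mcg/mL.

0.7 mcg/mL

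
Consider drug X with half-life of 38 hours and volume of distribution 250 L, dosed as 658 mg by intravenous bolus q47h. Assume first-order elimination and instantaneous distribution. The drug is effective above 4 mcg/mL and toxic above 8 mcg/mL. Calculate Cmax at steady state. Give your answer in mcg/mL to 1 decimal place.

4.6 mcg/mL

τ/t½ = 47/38 ≈ 1.2368, so fraction remaining f = (1/2)^(47/38) ≈ 0.4243.
At steady state, accumulation factor R = 1/(1 − e^(−kτ)) ≈ 1.7370.
Single-dose peak C₀ = D/Vd = 658/250 ≈ 2.632 mcg/mL.
Steady-state peak Cmax,ss = C₀·R ≈ 2.632 × 1.7370 ≈ 4.572 mcg/mL.
Peak 4.6 mcg/mL vs MTC 8 mcg/mL: below toxic threshold.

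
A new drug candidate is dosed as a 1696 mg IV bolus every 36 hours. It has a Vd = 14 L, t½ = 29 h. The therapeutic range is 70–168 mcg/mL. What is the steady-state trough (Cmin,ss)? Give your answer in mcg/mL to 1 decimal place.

88.8 mcg/mL

τ/t½ = 36/29 ≈ 1.2414, so fraction remaining f = (1/2)^(36/29) ≈ 0.4230.
Each bolus raises the concentration by D/Vd = 1696/14 ≈ 121.143 mcg/mL.
Steady-state trough Cmin,ss = C₀·f/(1−f) ≈ 121.143 × 0.4230/0.5770 ≈ 88.810 mcg/mL.
Trough 88.8 mcg/mL vs MEC 70 mcg/mL: adequate.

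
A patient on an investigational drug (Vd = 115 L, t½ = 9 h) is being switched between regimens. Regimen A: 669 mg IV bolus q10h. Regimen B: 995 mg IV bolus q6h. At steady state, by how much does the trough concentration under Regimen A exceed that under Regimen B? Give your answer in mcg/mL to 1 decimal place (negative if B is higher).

-9.7 mcg/mL

Regimen A: f = (1/2)^(10/9) ≈ 0.4629; Cmin,ss = (669/115)·f/(1−f) ≈ 5.014 mcg/mL.
Regimen B: f = (1/2)^(6/9) ≈ 0.6300; Cmin,ss = (995/115)·f/(1−f) ≈ 14.732 mcg/mL.
Difference ≈ 5.014 − 14.732 ≈ -9.718 mcg/mL.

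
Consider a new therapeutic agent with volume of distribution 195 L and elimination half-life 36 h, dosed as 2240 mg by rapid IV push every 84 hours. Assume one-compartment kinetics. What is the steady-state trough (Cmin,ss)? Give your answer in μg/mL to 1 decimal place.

Over one 84-h interval, 84/36 ≈ 2.3333 half-lives elapse, leaving f ≈ 0.1984 of each dose.
At steady state, accumulation factor R = 1/(1 − e^(−kτ)) ≈ 1.2475.
Single-dose peak C₀ = D/Vd = 2240/195 ≈ 11.487 μg/mL.
Steady-state peak Cmax,ss = C₀·R ≈ 11.487 × 1.2475 ≈ 14.330 μg/mL.
One interval later, Cmin,ss = Cmax,ss·e^(−kτ) ≈ 14.330 × 0.1984 ≈ 2.843 μg/mL.

2.8 μg/mL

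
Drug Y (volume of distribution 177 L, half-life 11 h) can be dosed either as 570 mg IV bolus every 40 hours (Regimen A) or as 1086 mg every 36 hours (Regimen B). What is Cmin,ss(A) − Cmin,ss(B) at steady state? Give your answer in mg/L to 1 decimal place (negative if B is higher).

Regimen A: f = (1/2)^(40/11) ≈ 0.0804; Cmin,ss = (570/177)·f/(1−f) ≈ 0.282 mg/L.
Regimen B: f = (1/2)^(36/11) ≈ 0.1035; Cmin,ss = (1086/177)·f/(1−f) ≈ 0.708 mg/L.
Difference ≈ 0.282 − 0.708 ≈ -0.426 mg/L.

-0.4 mg/L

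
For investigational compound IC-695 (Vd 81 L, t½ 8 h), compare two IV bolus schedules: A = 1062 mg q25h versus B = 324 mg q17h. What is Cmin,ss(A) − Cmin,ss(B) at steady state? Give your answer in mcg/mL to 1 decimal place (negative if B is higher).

0.5 mcg/mL

Regimen A: f = (1/2)^(25/8) ≈ 0.1146; Cmin,ss = (1062/81)·f/(1−f) ≈ 1.697 mcg/mL.
Regimen B: f = (1/2)^(17/8) ≈ 0.2293; Cmin,ss = (324/81)·f/(1−f) ≈ 1.190 mcg/mL.
Difference ≈ 1.697 − 1.190 ≈ 0.507 mcg/mL.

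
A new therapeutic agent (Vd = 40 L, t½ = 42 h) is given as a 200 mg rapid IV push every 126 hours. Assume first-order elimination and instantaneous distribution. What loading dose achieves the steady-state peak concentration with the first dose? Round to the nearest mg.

f = (1/2)^(126/42) ≈ 0.125000; accumulation ratio R = 1/(1−f) ≈ 1.14286.
Loading dose to hit Cmax,ss on first dose: D_load = D_maint·R ≈ 200 × 1.14286 ≈ 228.57 mg.

229 mg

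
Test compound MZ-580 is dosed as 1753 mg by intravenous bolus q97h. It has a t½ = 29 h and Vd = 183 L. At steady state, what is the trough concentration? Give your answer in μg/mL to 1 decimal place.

Over one 97-h interval, 97/29 ≈ 3.3448 half-lives elapse, leaving f ≈ 0.0984 of each dose.
Accumulation ratio R = 1/(1 − f) ≈ 1/0.9016 ≈ 1.1091.
Single-dose peak C₀ = D/Vd = 1753/183 ≈ 9.579 μg/mL.
Steady-state peak Cmax,ss = C₀·R ≈ 9.579 × 1.1091 ≈ 10.624 μg/mL.
Steady-state trough Cmin,ss = Cmax,ss·f ≈ 10.624 × 0.0984 ≈ 1.045 μg/mL.

1.0 μg/mL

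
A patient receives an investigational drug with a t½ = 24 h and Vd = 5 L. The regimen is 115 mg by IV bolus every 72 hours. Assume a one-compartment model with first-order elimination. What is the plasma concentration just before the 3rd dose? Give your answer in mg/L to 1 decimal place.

3.2 mg/L

f = (1/2)^(τ/t½) = (1/2)^(72/24) ≈ 0.1250.
C₀ = D/Vd = 115/5 ≈ 23.000 mg/L.
Before the 3rd dose, 2 doses have been given. Superposition: Cmin = C₀·(f + f²).
≈ 23.000 × (0.1250 + 0.0156) ≈ 23.000 × 0.1406 ≈ 3.234 mg/L.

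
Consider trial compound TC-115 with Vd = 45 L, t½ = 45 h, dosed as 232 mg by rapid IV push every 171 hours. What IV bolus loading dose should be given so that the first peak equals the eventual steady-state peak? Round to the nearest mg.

250 mg

f = (1/2)^(171/45) ≈ 0.071794; accumulation ratio R = 1/(1−f) ≈ 1.07735.
Loading dose to hit Cmax,ss on first dose: D_load = D_maint·R ≈ 232 × 1.07735 ≈ 249.95 mg.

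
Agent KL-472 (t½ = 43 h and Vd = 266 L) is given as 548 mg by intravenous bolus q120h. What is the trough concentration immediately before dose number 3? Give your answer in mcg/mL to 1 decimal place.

f = (1/2)^(τ/t½) = (1/2)^(120/43) ≈ 0.1445.
C₀ = D/Vd = 548/266 ≈ 2.060 mcg/mL.
Before the 3rd dose, 2 doses have been given. Superposition: Cmin = C₀·(f + f²).
≈ 2.060 × (0.1445 + 0.0209) ≈ 2.060 × 0.1654 ≈ 0.341 mcg/mL.

0.3 mcg/mL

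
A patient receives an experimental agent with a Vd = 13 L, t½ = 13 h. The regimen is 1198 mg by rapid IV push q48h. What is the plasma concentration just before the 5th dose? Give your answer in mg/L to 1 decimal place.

7.7 mg/L

f = (1/2)^(τ/t½) = (1/2)^(48/13) ≈ 0.0774.
C₀ = D/Vd = 1198/13 ≈ 92.154 mg/L.
Before the 5th dose, 4 doses have been given. Superposition: Cmin = C₀·(f + f² + … + f^4).
≈ 92.154 × (0.0774 + 0.0060 + 0.0005 + 0.0000) ≈ 92.154 × 0.0839 ≈ 7.732 mg/L.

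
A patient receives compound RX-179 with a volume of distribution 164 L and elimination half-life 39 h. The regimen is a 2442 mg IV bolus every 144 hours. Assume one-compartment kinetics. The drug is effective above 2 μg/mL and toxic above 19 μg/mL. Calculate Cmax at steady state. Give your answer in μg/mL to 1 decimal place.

k = ln2/t½ = ln2/39 ≈ 0.017773 h⁻¹; fraction remaining f = e^(−kτ) = e^(−0.017773×144) ≈ 0.0774.
Accumulation ratio R = 1/(1 − f) ≈ 1/0.9226 ≈ 1.0839.
Single-dose peak C₀ = D/Vd = 2442/164 ≈ 14.890 μg/mL.
Steady-state peak Cmax,ss = C₀·R ≈ 14.890 × 1.0839 ≈ 16.139 μg/mL.
Peak 16.1 μg/mL vs MTC 19 μg/mL: below toxic threshold.

16.1 μg/mL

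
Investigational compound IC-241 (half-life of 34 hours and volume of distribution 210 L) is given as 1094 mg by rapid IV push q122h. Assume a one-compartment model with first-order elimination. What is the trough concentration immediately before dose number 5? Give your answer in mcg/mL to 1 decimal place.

0.5 mcg/mL

f = (1/2)^(τ/t½) = (1/2)^(122/34) ≈ 0.0831.
C₀ = D/Vd = 1094/210 ≈ 5.210 mcg/mL.
Before the 5th dose, 4 doses have been given. Superposition: Cmin = C₀·(f + f² + … + f^4).
≈ 5.210 × (0.0831 + 0.0069 + 0.0006 + 0.0000) ≈ 5.210 × 0.0906 ≈ 0.472 mcg/mL.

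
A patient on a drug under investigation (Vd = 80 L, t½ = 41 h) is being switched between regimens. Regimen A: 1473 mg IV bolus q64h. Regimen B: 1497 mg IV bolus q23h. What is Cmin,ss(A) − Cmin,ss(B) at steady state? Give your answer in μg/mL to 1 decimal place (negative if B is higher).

-29.9 μg/mL

Regimen A: f = (1/2)^(64/41) ≈ 0.3389; Cmin,ss = (1473/80)·f/(1−f) ≈ 9.439 μg/mL.
Regimen B: f = (1/2)^(23/41) ≈ 0.6778; Cmin,ss = (1497/80)·f/(1−f) ≈ 39.365 μg/mL.
Difference ≈ 9.439 − 39.365 ≈ -29.926 μg/mL.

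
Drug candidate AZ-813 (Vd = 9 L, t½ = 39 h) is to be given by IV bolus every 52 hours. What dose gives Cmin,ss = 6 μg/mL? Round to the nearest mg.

82 mg

τ/t½ = 52/39 ≈ 1.3333, so f = (1/2)^(52/39) ≈ 0.396850.
Cmin,ss = (D/Vd)·f/(1−f), so D = Cmin,ss·Vd·(1−f)/f.
D = 6 × 9 × (1−f)/f ≈ 6 × 9 × 1.51984 ≈ 82.07 mg.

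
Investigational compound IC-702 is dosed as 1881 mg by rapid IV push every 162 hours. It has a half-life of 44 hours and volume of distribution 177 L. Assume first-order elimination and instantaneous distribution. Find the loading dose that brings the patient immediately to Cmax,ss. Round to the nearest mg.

f = (1/2)^(162/44) ≈ 0.077922; accumulation ratio R = 1/(1−f) ≈ 1.08451.
Loading dose to hit Cmax,ss on first dose: D_load = D_maint·R ≈ 1881 × 1.08451 ≈ 2039.96 mg.

2040 mg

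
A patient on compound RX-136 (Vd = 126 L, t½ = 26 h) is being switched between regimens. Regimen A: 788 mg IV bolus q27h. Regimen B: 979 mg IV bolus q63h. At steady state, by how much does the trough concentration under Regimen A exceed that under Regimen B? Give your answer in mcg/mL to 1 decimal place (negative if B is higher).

Regimen A: f = (1/2)^(27/26) ≈ 0.4868; Cmin,ss = (788/126)·f/(1−f) ≈ 5.932 mcg/mL.
Regimen B: f = (1/2)^(63/26) ≈ 0.1865; Cmin,ss = (979/126)·f/(1−f) ≈ 1.781 mcg/mL.
Difference ≈ 5.932 − 1.781 ≈ 4.151 mcg/mL.

4.2 mcg/mL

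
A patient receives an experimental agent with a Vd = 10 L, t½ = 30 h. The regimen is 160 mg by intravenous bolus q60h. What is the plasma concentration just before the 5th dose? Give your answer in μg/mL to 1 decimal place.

f = (1/2)^(τ/t½) = (1/2)^(60/30) ≈ 0.2500.
C₀ = D/Vd = 160/10 ≈ 16.000 μg/mL.
Before the 5th dose, 4 doses have been given. Superposition: Cmin = C₀·(f + f² + … + f^4).
≈ 16.000 × (0.2500 + 0.0625 + 0.0156 + 0.0039) ≈ 16.000 × 0.3320 ≈ 5.312 μg/mL.

5.3 μg/mL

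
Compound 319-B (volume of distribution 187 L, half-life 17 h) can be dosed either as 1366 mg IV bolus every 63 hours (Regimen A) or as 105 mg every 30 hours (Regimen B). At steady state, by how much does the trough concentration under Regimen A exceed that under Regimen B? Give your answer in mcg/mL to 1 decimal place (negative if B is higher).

Regimen A: f = (1/2)^(63/17) ≈ 0.0766; Cmin,ss = (1366/187)·f/(1−f) ≈ 0.606 mcg/mL.
Regimen B: f = (1/2)^(30/17) ≈ 0.2943; Cmin,ss = (105/187)·f/(1−f) ≈ 0.234 mcg/mL.
Difference ≈ 0.606 − 0.234 ≈ 0.372 mcg/mL.

0.4 mcg/mL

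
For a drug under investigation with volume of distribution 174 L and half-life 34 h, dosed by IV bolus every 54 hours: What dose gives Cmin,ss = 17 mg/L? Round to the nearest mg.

τ/t½ = 54/34 ≈ 1.5882, so f = (1/2)^(54/34) ≈ 0.332578.
Cmin,ss = (D/Vd)·f/(1−f), so D = Cmin,ss·Vd·(1−f)/f.
D = 17 × 174 × (1−f)/f ≈ 17 × 174 × 2.00681 ≈ 5936.14 mg.

5936 mg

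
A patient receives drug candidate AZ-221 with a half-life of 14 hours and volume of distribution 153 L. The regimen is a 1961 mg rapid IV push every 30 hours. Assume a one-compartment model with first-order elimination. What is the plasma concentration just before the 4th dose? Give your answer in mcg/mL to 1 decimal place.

3.7 mcg/mL

f = (1/2)^(τ/t½) = (1/2)^(30/14) ≈ 0.2264.
C₀ = D/Vd = 1961/153 ≈ 12.817 mcg/mL.
Before the 4th dose, 3 doses have been given. Superposition: Cmin = C₀·(f + f² + … + f^3).
≈ 12.817 × (0.2264 + 0.0513 + 0.0116) ≈ 12.817 × 0.2893 ≈ 3.708 mcg/mL.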